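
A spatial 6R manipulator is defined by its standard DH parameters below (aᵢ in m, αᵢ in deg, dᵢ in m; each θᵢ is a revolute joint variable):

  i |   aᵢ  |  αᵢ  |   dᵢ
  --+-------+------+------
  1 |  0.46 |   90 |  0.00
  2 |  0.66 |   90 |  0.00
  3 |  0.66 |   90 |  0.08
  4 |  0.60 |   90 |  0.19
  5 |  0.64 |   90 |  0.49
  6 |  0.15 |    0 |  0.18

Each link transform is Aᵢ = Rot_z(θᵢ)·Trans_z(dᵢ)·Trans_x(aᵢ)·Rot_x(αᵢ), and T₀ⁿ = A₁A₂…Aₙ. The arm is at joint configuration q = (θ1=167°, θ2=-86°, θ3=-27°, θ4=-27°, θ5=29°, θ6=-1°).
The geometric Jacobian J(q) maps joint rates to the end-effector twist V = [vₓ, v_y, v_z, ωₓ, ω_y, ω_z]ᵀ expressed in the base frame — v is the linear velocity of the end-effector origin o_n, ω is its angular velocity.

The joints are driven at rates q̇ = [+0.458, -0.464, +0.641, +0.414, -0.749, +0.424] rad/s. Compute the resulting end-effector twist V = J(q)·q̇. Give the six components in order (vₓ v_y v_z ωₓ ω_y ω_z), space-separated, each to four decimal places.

o_n = [-1.7872, -0.7440, -1.8833]
J₁: ẑ×o_n = [0.7440, -1.7872, 0.0000], ω = ẑ
J2: z=[0.2250, 0.9744, 0.0000] o=[-0.4482, 0.1035, 0.0000] → [-1.8350, 0.4236, 1.1140, 0.2250, 0.9744, 0.0000]
J3: z=[0.9720, -0.2244, -0.0698] o=[-0.4931, 0.1138, -0.6584] → [0.2150, 1.2809, -1.1242, 0.9720, -0.2244, -0.0698]
J4: z=[-0.1696, -0.8753, 0.4529] o=[-0.5227, -0.1868, -1.2506] → [0.8061, -0.6800, -1.0123, -0.1696, -0.8753, 0.4529]
J5: z=[-0.7922, 0.3944, 0.4657] o=[-0.9066, -0.5210, -1.6207] → [0.0003, -0.6180, 0.5239, -0.7922, 0.3944, 0.4657]
J6: z=[-0.1359, 0.6299, -0.7647] o=[-1.6756, -0.7560, -1.6776] → [-0.1204, 0.0574, 0.0687, -0.1359, 0.6299, -0.7647]
V = J·q̇ = [1.6125, 0.0117, -2.0199, 0.9842, -0.9867, -0.0722]

1.6125 0.0117 -2.0199 0.9842 -0.9867 -0.0722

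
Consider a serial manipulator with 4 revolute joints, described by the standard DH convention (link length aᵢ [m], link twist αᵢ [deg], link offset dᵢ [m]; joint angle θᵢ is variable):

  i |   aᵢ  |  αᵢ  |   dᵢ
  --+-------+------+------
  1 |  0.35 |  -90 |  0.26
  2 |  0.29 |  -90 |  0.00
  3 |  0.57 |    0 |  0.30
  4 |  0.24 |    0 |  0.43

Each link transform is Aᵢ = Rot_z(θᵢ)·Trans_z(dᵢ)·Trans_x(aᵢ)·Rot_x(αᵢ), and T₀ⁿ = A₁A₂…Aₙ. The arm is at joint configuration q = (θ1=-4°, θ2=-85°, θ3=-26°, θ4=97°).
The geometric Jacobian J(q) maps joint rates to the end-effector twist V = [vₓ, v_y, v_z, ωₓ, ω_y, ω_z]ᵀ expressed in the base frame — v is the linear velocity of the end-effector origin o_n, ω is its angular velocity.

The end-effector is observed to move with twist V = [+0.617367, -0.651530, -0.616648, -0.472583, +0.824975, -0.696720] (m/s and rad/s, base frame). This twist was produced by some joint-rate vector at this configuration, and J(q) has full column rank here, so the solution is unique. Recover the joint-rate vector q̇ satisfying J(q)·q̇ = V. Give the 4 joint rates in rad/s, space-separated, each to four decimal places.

-0.7430 0.7900 -0.4080 -0.1230

o_n = [1.1527, -0.0576, 1.0735]
J₁: ẑ×o_n = [0.0576, 1.1527, -0.0000], ω = ẑ
J2: z=[0.0698, 0.9976, 0.0000] o=[0.3491, -0.0244, 0.2600] → [0.8115, -0.0567, -0.8040, 0.0698, 0.9976, 0.0000]
J3: z=[0.9938, -0.0695, -0.0872] o=[0.3744, -0.0262, 0.5489] → [-0.0392, -0.5892, 0.0229, 0.9938, -0.0695, -0.0872]
J4: z=[0.9938, -0.0695, -0.0872] o=[0.7345, 0.1991, 1.0331] → [-0.0252, -0.0766, -0.2261, 0.9938, -0.0695, -0.0872]
q̇ = J⁺·V = [-0.7430, 0.7900, -0.4080, -0.1230]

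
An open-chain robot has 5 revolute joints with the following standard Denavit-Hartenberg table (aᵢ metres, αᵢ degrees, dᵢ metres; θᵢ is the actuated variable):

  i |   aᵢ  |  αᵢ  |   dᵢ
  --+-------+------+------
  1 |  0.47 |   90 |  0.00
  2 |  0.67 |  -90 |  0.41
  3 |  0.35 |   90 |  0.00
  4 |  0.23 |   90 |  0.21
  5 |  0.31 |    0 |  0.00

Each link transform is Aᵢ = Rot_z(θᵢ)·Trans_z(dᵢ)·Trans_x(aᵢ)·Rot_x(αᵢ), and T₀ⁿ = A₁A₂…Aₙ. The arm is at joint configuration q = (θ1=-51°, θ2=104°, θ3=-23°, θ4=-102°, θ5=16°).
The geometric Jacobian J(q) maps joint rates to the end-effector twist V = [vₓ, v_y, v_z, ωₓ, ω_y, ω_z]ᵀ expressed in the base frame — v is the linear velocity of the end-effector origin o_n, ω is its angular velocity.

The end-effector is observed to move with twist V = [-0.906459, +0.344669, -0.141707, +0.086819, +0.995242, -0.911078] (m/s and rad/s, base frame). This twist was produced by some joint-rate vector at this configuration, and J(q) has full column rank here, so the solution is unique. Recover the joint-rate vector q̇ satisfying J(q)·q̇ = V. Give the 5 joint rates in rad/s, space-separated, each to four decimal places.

-0.8340 0.1430 0.6660 -0.8090 0.2410

o_n = [-0.1099, -1.0971, 0.8776]
J₁: ẑ×o_n = [1.0971, -0.1099, 0.0000], ω = ẑ
J2: z=[-0.7771, -0.6293, 0.0000] o=[0.2958, -0.3653, 0.0000] → [-0.5523, 0.6820, 0.3135, -0.7771, -0.6293, 0.0000]
J3: z=[-0.6106, 0.7541, -0.2419] o=[-0.1249, -0.4973, 0.6501] → [0.0264, 0.1353, 0.3550, -0.6106, 0.7541, -0.2419]
J4: z=[-0.6559, -0.6528, -0.3791] o=[-0.2802, -0.5228, 0.9627] → [-0.1622, -0.1204, 0.4878, -0.6559, -0.6528, -0.3791]
J5: z=[0.3071, 0.2280, -0.9239] o=[-0.2593, -0.8260, 0.8948] → [-0.2544, -0.1328, -0.1173, 0.3071, 0.2280, -0.9239]
q̇ = J⁺·V = [-0.8340, 0.1430, 0.6660, -0.8090, 0.2410]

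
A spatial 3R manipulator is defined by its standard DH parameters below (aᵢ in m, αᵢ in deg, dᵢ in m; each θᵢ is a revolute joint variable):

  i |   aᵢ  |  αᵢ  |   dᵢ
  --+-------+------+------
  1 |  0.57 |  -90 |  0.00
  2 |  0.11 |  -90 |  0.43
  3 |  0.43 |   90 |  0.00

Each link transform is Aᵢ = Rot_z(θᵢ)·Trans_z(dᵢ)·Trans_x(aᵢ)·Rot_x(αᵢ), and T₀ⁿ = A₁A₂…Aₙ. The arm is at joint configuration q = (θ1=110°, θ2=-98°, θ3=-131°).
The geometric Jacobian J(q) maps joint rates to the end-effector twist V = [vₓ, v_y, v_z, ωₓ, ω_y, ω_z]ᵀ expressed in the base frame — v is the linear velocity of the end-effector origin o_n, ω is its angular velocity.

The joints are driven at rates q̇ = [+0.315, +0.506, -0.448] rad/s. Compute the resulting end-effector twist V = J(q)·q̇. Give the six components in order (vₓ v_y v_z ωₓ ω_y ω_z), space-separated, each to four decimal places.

0.0468 -0.3061 -0.1561 -0.3238 -0.5899 0.2527

o_n = [-0.9122, 0.3001, -0.1704]
J₁: ẑ×o_n = [-0.3001, -0.9122, 0.0000], ω = ẑ
J2: z=[-0.9397, -0.3420, 0.0000] o=[-0.1950, 0.5356, 0.0000] → [0.0583, -0.1602, -0.0240, -0.9397, -0.3420, 0.0000]
J3: z=[-0.3387, 0.9305, 0.1392] o=[-0.5938, 0.3742, 0.1089] → [-0.2496, -0.1389, 0.3214, -0.3387, 0.9305, 0.1392]
V = J·q̇ = [0.0468, -0.3061, -0.1561, -0.3238, -0.5899, 0.2527]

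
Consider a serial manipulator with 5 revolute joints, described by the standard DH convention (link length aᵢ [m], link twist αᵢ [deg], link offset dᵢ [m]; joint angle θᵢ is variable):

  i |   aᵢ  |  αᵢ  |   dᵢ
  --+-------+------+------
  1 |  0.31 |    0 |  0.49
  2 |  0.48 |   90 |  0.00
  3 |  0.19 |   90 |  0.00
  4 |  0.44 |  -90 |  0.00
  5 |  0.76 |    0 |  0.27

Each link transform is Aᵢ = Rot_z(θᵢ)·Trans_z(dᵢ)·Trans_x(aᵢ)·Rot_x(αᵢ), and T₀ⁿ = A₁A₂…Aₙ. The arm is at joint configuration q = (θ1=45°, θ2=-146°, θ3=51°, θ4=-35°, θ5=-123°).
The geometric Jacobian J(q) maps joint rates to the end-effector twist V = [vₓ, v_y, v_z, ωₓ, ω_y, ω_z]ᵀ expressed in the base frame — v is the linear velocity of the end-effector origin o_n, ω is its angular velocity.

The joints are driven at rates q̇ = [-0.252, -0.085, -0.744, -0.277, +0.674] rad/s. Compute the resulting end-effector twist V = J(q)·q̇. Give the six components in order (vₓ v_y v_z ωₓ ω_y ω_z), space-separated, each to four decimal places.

-0.1145 -0.3462 -0.3977 0.1830 -0.0641 0.1378

o_n = [-0.2133, -0.9251, 0.3735]
J₁: ẑ×o_n = [0.9251, -0.2133, 0.0000], ω = ẑ
J2: z=[0.0000, 0.0000, 1.0000] o=[0.2192, 0.2192, 0.4900] → [1.1443, -0.4325, 0.0000, 0.0000, 0.0000, 1.0000]
J3: z=[-0.9816, 0.1908, 0.0000] o=[0.1276, -0.2520, 0.4900] → [-0.0222, -0.1144, 0.7258, -0.9816, 0.1908, 0.0000]
J4: z=[-0.1483, -0.7629, -0.6293] o=[0.1048, -0.3694, 0.6377] → [-0.1482, 0.1610, -0.1603, -0.1483, -0.7629, -0.6293]
J5: z=[-0.8730, -0.1980, 0.4458] o=[0.3093, -0.6402, 0.9178] → [0.2348, -0.7081, 0.1453, -0.8730, -0.1980, 0.4458]
V = J·q̇ = [-0.1145, -0.3462, -0.3977, 0.1830, -0.0641, 0.1378]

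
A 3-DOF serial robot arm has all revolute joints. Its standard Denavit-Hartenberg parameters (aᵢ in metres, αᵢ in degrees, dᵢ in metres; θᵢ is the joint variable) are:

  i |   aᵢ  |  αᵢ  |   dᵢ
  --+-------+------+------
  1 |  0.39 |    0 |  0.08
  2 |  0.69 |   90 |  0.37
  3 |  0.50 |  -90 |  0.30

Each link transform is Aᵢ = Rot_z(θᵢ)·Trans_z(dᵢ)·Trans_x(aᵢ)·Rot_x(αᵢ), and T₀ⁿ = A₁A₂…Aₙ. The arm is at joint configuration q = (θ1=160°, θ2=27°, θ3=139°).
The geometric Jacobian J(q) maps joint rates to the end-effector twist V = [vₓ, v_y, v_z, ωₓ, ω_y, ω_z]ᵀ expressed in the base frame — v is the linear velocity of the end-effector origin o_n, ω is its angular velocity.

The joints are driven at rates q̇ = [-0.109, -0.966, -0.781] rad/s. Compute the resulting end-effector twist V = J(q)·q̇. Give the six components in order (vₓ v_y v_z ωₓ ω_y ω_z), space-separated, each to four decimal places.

0.0394 0.3816 0.2947 0.0952 -0.7752 -1.0750

o_n = [-0.7134, 0.3930, 0.7780]
J₁: ẑ×o_n = [-0.3930, -0.7134, 0.0000], ω = ẑ
J2: z=[0.0000, 0.0000, 1.0000] o=[-0.3665, 0.1334, 0.0800] → [-0.2597, -0.3469, 0.0000, 0.0000, 0.0000, 1.0000]
J3: z=[-0.1219, 0.9925, 0.0000] o=[-1.0513, 0.0493, 0.4500] → [0.3256, 0.0400, -0.3774, -0.1219, 0.9925, 0.0000]
V = J·q̇ = [0.0394, 0.3816, 0.2947, 0.0952, -0.7752, -1.0750]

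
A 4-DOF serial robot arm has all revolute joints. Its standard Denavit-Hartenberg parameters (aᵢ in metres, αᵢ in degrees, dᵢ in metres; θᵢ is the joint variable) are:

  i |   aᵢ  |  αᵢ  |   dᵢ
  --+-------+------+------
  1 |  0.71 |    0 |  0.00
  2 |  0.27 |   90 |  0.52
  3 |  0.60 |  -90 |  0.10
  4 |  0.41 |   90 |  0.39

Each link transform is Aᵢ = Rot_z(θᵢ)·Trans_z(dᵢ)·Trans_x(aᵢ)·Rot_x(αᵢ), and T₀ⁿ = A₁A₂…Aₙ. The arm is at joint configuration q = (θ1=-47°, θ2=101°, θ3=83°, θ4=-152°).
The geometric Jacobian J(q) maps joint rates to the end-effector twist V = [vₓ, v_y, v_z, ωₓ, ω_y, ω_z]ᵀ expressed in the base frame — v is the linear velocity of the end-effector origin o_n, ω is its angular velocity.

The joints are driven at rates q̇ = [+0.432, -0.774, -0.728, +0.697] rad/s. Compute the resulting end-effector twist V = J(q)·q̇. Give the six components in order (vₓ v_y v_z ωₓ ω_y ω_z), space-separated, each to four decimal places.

o_n = [0.6691, -0.7624, 0.8037]
J₁: ẑ×o_n = [0.7624, 0.6691, -0.0000], ω = ẑ
J2: z=[0.0000, 0.0000, 1.0000] o=[0.4842, -0.5193, 0.0000] → [0.2432, 0.1848, -0.0000, 0.0000, 0.0000, 1.0000]
J3: z=[0.8090, -0.5878, 0.0000] o=[0.6429, -0.3008, 0.5200] → [-0.1668, -0.2296, -0.3581, 0.8090, -0.5878, 0.0000]
J4: z=[-0.5834, -0.8030, 0.1219] o=[0.7668, -0.3004, 1.1155] → [0.3067, -0.1938, 0.1910, -0.5834, -0.8030, 0.1219]
V = J·q̇ = [0.4763, 0.1780, 0.3938, -0.9956, -0.1318, -0.2571]

0.4763 0.1780 0.3938 -0.9956 -0.1318 -0.2571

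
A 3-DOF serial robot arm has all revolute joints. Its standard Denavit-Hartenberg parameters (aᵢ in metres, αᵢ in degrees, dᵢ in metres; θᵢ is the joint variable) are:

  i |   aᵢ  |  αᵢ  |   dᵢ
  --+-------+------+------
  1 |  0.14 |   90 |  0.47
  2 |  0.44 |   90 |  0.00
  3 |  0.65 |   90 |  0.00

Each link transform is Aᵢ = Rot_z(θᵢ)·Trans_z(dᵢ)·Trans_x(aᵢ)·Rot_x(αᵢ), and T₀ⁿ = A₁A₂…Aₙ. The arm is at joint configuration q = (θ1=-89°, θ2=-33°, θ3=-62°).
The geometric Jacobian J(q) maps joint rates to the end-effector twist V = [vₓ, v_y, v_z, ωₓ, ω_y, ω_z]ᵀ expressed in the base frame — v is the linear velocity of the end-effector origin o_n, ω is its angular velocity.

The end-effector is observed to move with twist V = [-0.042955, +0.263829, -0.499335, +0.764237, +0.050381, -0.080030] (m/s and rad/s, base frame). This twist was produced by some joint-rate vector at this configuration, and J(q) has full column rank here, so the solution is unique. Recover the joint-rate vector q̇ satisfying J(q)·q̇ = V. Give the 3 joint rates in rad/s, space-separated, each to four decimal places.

o_n = [0.5872, -0.7548, 0.0642]
J₁: ẑ×o_n = [0.7548, 0.5872, -0.0000], ω = ẑ
J2: z=[-0.9998, -0.0175, 0.0000] o=[0.0024, -0.1400, 0.4700] → [0.0071, -0.4058, 0.6249, -0.9998, -0.0175, 0.0000]
J3: z=[-0.0095, 0.5446, -0.8387] o=[0.0089, -0.5089, 0.2304] → [-0.2967, -0.4866, -0.3126, -0.0095, 0.5446, -0.8387]
q̇ = J⁺·V = [-0.0230, -0.7650, 0.0680]

-0.0230 -0.7650 0.0680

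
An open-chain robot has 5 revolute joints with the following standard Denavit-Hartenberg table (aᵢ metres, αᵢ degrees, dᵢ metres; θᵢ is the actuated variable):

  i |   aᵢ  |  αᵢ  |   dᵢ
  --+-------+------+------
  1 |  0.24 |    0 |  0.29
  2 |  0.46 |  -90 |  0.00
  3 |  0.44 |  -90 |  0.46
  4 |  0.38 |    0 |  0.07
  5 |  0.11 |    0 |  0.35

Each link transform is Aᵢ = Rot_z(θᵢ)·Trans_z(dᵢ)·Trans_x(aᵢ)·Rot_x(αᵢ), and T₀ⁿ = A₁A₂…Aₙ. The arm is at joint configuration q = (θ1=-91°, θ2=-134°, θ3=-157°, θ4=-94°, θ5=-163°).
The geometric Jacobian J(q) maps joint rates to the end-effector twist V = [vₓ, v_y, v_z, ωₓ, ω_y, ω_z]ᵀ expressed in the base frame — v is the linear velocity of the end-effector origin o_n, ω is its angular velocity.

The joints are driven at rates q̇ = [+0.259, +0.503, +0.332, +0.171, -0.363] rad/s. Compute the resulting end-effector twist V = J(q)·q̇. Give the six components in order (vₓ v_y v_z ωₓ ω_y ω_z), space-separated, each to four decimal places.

o_n = [-0.7100, -0.5692, 0.8285]
J₁: ẑ×o_n = [0.5692, -0.7100, 0.0000], ω = ẑ
J2: z=[0.0000, 0.0000, 1.0000] o=[-0.0042, -0.2400, 0.2900] → [0.3293, -0.7058, 0.0000, 0.0000, 0.0000, 1.0000]
J3: z=[-0.7071, -0.7071, 0.0000] o=[-0.3295, 0.0853, 0.2900] → [-0.3808, 0.3808, 0.1937, -0.7071, -0.7071, 0.0000]
J4: z=[-0.2763, 0.2763, 0.9205] o=[-0.3683, -0.5264, 0.4619] → [0.1407, -0.2132, 0.1062, -0.2763, 0.2763, 0.9205]
J5: z=[-0.2763, 0.2763, 0.9205] o=[-0.6730, -0.7578, 0.5160] → [-0.0873, 0.0523, -0.0419, -0.2763, 0.2763, 0.9205]
V = J·q̇ = [0.2424, -0.4679, 0.0977, -0.1817, -0.2878, 0.5853]

0.2424 -0.4679 0.0977 -0.1817 -0.2878 0.5853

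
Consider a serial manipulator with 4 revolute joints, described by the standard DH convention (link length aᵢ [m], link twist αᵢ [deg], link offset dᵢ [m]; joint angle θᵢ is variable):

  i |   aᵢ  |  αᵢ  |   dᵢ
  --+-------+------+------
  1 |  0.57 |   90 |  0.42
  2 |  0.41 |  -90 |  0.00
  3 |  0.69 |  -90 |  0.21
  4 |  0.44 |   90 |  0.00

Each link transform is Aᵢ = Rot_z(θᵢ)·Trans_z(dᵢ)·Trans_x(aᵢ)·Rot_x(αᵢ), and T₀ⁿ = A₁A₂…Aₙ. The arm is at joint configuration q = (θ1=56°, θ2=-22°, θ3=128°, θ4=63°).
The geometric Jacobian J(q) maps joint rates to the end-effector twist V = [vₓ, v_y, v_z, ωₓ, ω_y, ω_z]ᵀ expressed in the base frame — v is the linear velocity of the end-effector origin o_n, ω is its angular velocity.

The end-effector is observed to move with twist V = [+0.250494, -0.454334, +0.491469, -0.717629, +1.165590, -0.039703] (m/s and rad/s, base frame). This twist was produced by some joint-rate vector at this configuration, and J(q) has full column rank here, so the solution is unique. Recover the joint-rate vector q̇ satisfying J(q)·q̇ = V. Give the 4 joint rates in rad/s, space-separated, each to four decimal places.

o_n = [-0.3721, 0.7022, 0.3028]
J₁: ẑ×o_n = [-0.7022, -0.3721, 0.0000], ω = ẑ
J2: z=[0.8290, -0.5592, 0.0000] o=[0.3187, 0.4726, 0.4200] → [0.0655, 0.0971, -0.1959, 0.8290, -0.5592, 0.0000]
J3: z=[0.2095, 0.3106, 0.9272] o=[0.5313, 0.7877, 0.2664] → [0.0906, -0.8453, 0.2627, 0.2095, 0.3106, 0.9272]
J4: z=[0.1018, -0.9500, 0.2952] o=[-0.0957, 0.8304, 0.6203] → [0.3394, -0.0493, -0.2756, 0.1018, -0.9500, 0.2952]
q̇ = J⁺·V = [-0.5610, -0.9900, 0.6950, -0.4170]

-0.5610 -0.9900 0.6950 -0.4170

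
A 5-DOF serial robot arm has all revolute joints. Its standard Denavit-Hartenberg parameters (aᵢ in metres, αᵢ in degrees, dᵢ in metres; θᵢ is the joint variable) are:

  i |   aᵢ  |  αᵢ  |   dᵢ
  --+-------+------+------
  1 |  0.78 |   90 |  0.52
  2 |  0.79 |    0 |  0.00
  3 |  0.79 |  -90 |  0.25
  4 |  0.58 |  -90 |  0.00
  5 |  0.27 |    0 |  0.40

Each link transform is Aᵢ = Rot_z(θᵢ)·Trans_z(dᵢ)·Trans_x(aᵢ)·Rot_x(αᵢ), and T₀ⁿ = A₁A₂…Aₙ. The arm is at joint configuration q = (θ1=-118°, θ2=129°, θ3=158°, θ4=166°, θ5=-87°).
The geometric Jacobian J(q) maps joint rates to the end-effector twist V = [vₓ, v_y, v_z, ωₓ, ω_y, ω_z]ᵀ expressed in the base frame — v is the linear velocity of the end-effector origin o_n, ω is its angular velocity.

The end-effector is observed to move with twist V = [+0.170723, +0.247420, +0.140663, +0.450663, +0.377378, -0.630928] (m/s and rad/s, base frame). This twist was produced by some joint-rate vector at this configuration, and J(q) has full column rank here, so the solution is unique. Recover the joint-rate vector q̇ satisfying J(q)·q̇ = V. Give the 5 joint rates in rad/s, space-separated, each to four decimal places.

-0.6240 -0.2140 -0.6190 -0.5230 0.6310

o_n = [-0.7064, -0.2754, 1.1011]
J₁: ẑ×o_n = [0.2754, -0.7064, 0.0000], ω = ẑ
J2: z=[-0.8829, 0.4695, 0.0000] o=[-0.3662, -0.6887, 0.5200] → [0.2728, 0.5131, -0.2052, -0.8829, 0.4695, 0.0000]
J3: z=[-0.8829, 0.4695, 0.0000] o=[-0.1328, -0.2497, 1.1339] → [-0.0154, -0.0290, 0.2920, -0.8829, 0.4695, 0.0000]
J4: z=[-0.4490, -0.8444, 0.2924] o=[-0.4620, -0.3363, 0.3785] → [-0.6280, 0.2530, -0.2337, -0.4490, -0.8444, 0.2924]
J5: z=[-0.8235, 0.5180, 0.2314] o=[-0.2608, -0.2569, 0.9166] → [0.0998, 0.0488, 0.2461, -0.8235, 0.5180, 0.2314]
q̇ = J⁺·V = [-0.6240, -0.2140, -0.6190, -0.5230, 0.6310]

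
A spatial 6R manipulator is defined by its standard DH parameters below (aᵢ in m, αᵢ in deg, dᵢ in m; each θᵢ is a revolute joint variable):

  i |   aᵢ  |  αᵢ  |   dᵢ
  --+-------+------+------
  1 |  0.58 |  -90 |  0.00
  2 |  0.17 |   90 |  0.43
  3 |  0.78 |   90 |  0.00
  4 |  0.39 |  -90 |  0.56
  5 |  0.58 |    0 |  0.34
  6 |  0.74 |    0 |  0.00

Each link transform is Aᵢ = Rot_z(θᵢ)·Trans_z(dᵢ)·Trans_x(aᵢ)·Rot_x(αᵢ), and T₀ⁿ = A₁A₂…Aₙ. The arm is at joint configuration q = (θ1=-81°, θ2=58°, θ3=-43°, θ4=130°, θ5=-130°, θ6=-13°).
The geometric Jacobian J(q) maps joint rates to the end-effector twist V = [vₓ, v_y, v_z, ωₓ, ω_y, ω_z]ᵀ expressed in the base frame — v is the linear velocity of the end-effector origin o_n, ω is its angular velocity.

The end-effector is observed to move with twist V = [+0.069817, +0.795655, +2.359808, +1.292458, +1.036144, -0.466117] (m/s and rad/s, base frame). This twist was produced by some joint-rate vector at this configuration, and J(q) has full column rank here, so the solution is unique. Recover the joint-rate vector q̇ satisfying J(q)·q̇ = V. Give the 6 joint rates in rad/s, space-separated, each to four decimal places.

o_n = [-1.2314, -0.1266, -0.2055]
J₁: ẑ×o_n = [0.1266, -1.2314, 0.0000], ω = ẑ
J2: z=[0.9877, 0.1564, 0.0000] o=[0.0907, -0.5729, 0.0000] → [-0.0321, 0.2029, 0.6476, 0.9877, 0.1564, 0.0000]
J3: z=[0.1327, -0.8376, 0.5299] o=[0.5295, -0.5946, -0.1442] → [-0.1967, -0.9250, -1.4129, 0.1327, -0.8376, 0.5299]
J4: z=[-0.7789, 0.2425, 0.5784] o=[0.0514, -0.9764, -0.6279] → [-0.3890, -0.4129, -0.3507, -0.7789, 0.2425, 0.5784]
J5: z=[0.3843, 0.9134, 0.1345] o=[-0.1915, -0.9681, 0.0097] → [-0.3098, -0.0572, 1.2733, 0.3843, 0.9134, 0.1345]
J6: z=[0.3843, 0.9134, 0.1345] o=[-0.5917, -0.4278, 0.0125] → [-0.2396, -0.0023, 0.7001, 0.3843, 0.9134, 0.1345]
q̇ = J⁺·V = [0.0250, 0.7690, -0.5620, -0.4770, 0.8210, -0.2070]

0.0250 0.7690 -0.5620 -0.4770 0.8210 -0.2070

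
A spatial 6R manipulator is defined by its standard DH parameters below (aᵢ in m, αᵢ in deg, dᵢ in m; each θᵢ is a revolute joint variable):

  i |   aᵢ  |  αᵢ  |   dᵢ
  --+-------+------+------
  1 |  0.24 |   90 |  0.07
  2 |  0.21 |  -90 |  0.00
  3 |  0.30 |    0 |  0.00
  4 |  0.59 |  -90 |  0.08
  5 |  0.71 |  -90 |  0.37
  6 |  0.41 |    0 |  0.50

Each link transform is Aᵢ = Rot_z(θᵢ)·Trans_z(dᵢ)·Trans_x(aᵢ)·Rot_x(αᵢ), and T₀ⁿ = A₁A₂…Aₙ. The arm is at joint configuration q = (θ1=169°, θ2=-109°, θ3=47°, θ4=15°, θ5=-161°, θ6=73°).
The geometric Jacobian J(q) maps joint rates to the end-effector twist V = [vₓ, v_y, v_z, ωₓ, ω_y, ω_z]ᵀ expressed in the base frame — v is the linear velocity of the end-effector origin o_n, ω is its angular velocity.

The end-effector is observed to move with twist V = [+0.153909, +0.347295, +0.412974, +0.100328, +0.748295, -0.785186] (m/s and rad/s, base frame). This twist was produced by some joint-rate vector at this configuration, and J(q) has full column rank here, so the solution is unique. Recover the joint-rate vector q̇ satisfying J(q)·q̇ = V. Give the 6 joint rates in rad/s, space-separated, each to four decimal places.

-0.0120 0.7340 -0.9840 0.3510 -0.6420 0.9800

o_n = [-0.9000, -0.0093, -0.5942]
J₁: ẑ×o_n = [0.0093, -0.9000, 0.0000], ω = ẑ
J2: z=[0.1908, 0.9816, 0.0000] o=[-0.2356, 0.0458, 0.0700] → [-0.6520, 0.1267, 0.6416, 0.1908, 0.9816, 0.0000]
J3: z=[-0.9281, 0.1804, -0.3256] o=[-0.1685, 0.0327, -0.1286] → [-0.0977, -0.1941, 0.1710, -0.9281, 0.1804, -0.3256]
J4: z=[-0.9281, 0.1804, -0.3256] o=[-0.1450, -0.1953, -0.3220] → [0.0114, -0.0068, -0.0364, -0.9281, 0.1804, -0.3256]
J5: z=[-0.3718, -0.4060, 0.8348] o=[-0.2301, -0.7095, -0.6100] → [-0.5909, -0.5534, -0.5322, -0.3718, -0.4060, 0.8348]
J6: z=[-0.8836, -0.1211, -0.4523] o=[-0.5698, -0.2166, -0.0783] → [0.1562, -0.3065, -0.2231, -0.8836, -0.1211, -0.4523]
q̇ = J⁺·V = [-0.0120, 0.7340, -0.9840, 0.3510, -0.6420, 0.9800]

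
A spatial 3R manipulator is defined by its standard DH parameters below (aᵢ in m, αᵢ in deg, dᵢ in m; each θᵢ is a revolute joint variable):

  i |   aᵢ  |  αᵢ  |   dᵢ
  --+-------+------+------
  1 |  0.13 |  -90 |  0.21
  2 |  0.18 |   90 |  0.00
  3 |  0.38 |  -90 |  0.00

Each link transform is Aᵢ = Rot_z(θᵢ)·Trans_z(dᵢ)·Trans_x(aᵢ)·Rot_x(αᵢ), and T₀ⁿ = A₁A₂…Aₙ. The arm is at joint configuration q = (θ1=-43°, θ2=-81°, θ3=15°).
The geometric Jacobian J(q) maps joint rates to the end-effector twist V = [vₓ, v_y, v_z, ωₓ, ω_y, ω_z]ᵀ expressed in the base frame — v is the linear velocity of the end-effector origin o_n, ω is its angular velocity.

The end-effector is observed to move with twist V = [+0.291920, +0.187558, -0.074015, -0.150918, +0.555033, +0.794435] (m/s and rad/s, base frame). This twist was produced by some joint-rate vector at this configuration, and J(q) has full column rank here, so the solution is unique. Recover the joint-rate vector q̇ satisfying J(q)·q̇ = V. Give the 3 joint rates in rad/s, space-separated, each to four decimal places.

0.7170 0.3030 0.4950

o_n = [0.2247, -0.0751, 0.7503]
J₁: ẑ×o_n = [0.0751, 0.2247, -0.0000], ω = ẑ
J2: z=[0.6820, 0.7314, 0.0000] o=[0.0951, -0.0887, 0.2100] → [0.3952, -0.3685, -0.0856, 0.6820, 0.7314, 0.0000]
J3: z=[-0.7223, 0.6736, 0.1564] o=[0.1157, -0.1079, 0.3878] → [0.2391, 0.2789, -0.0971, -0.7223, 0.6736, 0.1564]
q̇ = J⁺·V = [0.7170, 0.3030, 0.4950]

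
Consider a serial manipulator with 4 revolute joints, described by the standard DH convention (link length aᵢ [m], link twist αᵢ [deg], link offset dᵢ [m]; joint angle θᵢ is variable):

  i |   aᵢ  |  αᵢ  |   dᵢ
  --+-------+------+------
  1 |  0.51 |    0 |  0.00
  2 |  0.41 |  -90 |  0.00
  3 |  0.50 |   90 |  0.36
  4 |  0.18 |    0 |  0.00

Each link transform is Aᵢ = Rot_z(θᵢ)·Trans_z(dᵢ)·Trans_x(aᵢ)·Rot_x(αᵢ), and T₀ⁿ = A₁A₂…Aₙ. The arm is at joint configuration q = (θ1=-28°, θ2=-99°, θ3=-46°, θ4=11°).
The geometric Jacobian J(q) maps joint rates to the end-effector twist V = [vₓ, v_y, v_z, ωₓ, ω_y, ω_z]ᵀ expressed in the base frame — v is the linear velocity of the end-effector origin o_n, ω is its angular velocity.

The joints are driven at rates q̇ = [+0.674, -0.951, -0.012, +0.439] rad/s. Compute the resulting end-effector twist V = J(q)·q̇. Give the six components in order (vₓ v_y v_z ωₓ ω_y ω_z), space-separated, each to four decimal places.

-0.0273 0.3293 -0.0052 0.1805 0.2594 0.0280

o_n = [0.2356, -1.1796, 0.4868]
J₁: ẑ×o_n = [1.1796, 0.2356, -0.0000], ω = ẑ
J2: z=[0.0000, 0.0000, 1.0000] o=[0.4503, -0.2394, 0.0000] → [0.9402, -0.2147, 0.0000, 0.0000, 0.0000, 1.0000]
J3: z=[0.7986, -0.6018, 0.0000] o=[0.2036, -0.5669, 0.0000] → [-0.2929, -0.3888, -0.4701, 0.7986, -0.6018, 0.0000]
J4: z=[0.4329, 0.5745, 0.6947] o=[0.2820, -1.0609, 0.3597] → [0.1555, -0.0873, -0.0247, 0.4329, 0.5745, 0.6947]
V = J·q̇ = [-0.0273, 0.3293, -0.0052, 0.1805, 0.2594, 0.0280]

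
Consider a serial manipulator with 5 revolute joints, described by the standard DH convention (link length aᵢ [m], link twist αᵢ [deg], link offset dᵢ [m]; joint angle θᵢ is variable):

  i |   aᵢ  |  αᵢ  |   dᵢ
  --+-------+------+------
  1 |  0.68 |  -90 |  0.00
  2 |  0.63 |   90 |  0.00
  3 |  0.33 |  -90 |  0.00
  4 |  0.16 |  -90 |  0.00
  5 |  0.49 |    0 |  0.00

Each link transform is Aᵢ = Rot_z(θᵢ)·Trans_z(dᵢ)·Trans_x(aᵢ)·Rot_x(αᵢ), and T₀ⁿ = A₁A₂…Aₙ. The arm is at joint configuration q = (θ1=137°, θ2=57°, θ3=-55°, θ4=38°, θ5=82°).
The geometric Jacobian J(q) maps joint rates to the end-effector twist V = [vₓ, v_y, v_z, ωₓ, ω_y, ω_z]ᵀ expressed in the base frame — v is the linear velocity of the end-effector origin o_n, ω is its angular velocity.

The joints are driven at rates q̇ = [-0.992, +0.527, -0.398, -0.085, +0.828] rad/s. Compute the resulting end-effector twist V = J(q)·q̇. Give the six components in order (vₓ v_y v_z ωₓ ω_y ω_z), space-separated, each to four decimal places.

1.1385 -0.2654 0.4721 0.1776 -1.3905 -1.2605

o_n = [-0.1456, 1.0874, -0.5168]
J₁: ẑ×o_n = [-1.0874, -0.1456, 0.0000], ω = ẑ
J2: z=[-0.6820, -0.7314, 0.0000] o=[-0.4973, 0.4638, 0.0000] → [0.3779, -0.3524, -0.1681, -0.6820, -0.7314, 0.0000]
J3: z=[-0.6134, 0.5720, 0.5446] o=[-0.7483, 0.6978, -0.5284] → [-0.2056, 0.3353, -0.5837, -0.6134, 0.5720, 0.5446]
J4: z=[-0.7175, -0.1152, -0.6870] o=[-0.6393, 0.9658, -0.6871] → [0.0639, -0.2170, -0.0304, -0.7175, -0.1152, -0.6870]
J5: z=[0.2801, -0.9507, -0.1330] o=[-0.5373, 1.0118, -0.8014] → [-0.2606, -0.1318, 0.3935, 0.2801, -0.9507, -0.1330]
V = J·q̇ = [1.1385, -0.2654, 0.4721, 0.1776, -1.3905, -1.2605]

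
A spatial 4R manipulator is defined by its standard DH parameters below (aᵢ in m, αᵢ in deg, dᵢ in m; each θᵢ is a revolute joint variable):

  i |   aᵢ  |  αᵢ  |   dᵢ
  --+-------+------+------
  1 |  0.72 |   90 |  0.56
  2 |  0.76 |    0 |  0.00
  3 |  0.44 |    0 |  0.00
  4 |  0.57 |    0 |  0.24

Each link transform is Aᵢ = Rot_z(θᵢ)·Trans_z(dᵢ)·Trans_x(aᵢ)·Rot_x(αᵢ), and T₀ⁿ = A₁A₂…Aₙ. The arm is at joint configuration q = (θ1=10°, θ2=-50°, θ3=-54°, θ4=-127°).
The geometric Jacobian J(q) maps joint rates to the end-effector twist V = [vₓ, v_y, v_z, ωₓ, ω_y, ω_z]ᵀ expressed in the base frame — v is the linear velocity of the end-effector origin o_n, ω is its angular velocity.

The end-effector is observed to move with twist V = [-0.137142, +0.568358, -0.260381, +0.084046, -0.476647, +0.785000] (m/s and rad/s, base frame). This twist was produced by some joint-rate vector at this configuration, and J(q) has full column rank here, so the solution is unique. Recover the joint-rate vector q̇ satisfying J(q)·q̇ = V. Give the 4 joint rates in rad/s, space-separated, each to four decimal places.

0.7850 -0.1410 0.3090 0.3160

o_n = [0.7737, -0.1073, -0.0062]
J₁: ẑ×o_n = [0.1073, 0.7737, -0.0000], ω = ẑ
J2: z=[0.1736, -0.9848, 0.0000] o=[0.7091, 0.1250, 0.5600] → [0.5575, 0.0983, 0.0234, 0.1736, -0.9848, 0.0000]
J3: z=[0.1736, -0.9848, 0.0000] o=[1.1902, 0.2099, -0.0222] → [-0.0158, -0.0028, -0.4652, 0.1736, -0.9848, 0.0000]
J4: z=[0.1736, -0.9848, 0.0000] o=[1.0853, 0.1914, -0.4491] → [-0.4362, -0.0769, -0.3587, 0.1736, -0.9848, 0.0000]
q̇ = J⁺·V = [0.7850, -0.1410, 0.3090, 0.3160]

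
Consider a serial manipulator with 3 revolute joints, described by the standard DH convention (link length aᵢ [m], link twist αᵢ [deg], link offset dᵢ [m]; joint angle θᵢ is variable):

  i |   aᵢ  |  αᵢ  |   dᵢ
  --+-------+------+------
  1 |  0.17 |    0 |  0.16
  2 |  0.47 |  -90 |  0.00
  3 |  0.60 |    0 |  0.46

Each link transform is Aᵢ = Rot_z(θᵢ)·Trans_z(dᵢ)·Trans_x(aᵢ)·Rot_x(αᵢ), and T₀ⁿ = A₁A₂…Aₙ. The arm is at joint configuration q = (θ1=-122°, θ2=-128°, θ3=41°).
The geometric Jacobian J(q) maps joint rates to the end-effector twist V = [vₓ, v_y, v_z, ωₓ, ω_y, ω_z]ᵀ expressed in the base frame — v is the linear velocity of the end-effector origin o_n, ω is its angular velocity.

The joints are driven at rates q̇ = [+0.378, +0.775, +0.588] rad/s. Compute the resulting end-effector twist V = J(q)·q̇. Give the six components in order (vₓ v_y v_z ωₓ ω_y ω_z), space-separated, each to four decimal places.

-0.6848 -1.1139 -0.2663 -0.5525 -0.2011 1.1530

o_n = [-0.8380, 0.5657, -0.2336]
J₁: ẑ×o_n = [-0.5657, -0.8380, 0.0000], ω = ẑ
J2: z=[0.0000, 0.0000, 1.0000] o=[-0.0901, -0.1442, 0.1600] → [-0.7098, -0.7479, 0.0000, 0.0000, 0.0000, 1.0000]
J3: z=[-0.9397, -0.3420, 0.0000] o=[-0.2508, 0.2975, 0.1600] → [0.1346, -0.3699, -0.4528, -0.9397, -0.3420, 0.0000]
V = J·q̇ = [-0.6848, -1.1139, -0.2663, -0.5525, -0.2011, 1.1530]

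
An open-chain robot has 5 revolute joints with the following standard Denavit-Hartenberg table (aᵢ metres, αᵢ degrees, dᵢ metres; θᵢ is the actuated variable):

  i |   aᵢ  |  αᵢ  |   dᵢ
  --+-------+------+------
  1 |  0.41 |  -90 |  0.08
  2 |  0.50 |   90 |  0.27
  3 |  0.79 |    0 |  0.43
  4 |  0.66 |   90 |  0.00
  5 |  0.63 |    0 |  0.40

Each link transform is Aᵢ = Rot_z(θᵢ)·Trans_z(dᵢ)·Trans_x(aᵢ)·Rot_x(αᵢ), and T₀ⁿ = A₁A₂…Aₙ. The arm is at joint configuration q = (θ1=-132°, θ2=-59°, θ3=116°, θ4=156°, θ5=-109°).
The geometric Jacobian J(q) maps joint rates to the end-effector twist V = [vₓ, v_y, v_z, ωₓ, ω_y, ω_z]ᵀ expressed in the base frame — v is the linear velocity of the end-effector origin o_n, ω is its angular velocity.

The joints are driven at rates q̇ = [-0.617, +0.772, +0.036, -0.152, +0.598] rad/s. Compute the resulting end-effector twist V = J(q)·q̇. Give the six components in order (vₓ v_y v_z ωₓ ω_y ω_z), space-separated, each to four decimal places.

-0.5517 0.2710 -0.1391 0.6976 -0.3478 -1.1890

o_n = [0.0901, -0.6644, -0.2026]
J₁: ẑ×o_n = [0.6644, 0.0901, -0.0000], ω = ẑ
J2: z=[0.7431, -0.6691, 0.0000] o=[-0.2743, -0.3047, 0.0800] → [0.1891, 0.2100, -0.0235, 0.7431, -0.6691, 0.0000]
J3: z=[0.5736, 0.6370, 0.5150] o=[-0.2460, -0.6767, 0.5086] → [-0.4594, 0.5810, -0.2070, 0.5736, 0.6370, 0.5150]
J4: z=[0.5736, 0.6370, 0.5150] o=[0.6476, -0.7454, 0.4332] → [-0.4468, 0.0775, 0.4016, 0.5736, 0.6370, 0.5150]
J5: z=[0.3185, 0.4059, -0.8566] o=[0.1495, -0.3128, 0.4529] → [-0.5672, 0.2597, -0.0878, 0.3185, 0.4059, -0.8566]
V = J·q̇ = [-0.5517, 0.2710, -0.1391, 0.6976, -0.3478, -1.1890]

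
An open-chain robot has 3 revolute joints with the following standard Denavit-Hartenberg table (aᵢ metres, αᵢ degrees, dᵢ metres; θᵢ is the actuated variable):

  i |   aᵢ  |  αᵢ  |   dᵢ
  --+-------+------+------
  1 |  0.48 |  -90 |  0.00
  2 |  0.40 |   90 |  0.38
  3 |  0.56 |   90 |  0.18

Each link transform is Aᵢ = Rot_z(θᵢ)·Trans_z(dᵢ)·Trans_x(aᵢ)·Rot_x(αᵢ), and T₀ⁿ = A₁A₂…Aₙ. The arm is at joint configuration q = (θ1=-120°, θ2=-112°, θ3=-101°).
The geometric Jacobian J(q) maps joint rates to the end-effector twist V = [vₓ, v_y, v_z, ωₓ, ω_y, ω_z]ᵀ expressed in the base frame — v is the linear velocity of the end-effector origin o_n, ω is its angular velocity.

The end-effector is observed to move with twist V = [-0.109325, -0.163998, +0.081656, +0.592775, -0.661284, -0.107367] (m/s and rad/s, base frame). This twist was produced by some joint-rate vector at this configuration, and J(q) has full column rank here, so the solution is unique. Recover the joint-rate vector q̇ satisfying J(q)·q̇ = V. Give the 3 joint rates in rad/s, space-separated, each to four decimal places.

-0.2190 0.8440 -0.2980

o_n = [-0.2486, -0.0912, 0.2044]
J₁: ẑ×o_n = [0.0912, -0.2486, 0.0000], ω = ẑ
J2: z=[0.8660, -0.5000, 0.0000] o=[-0.2400, -0.4157, 0.0000] → [-0.1022, -0.1770, 0.2767, 0.8660, -0.5000, 0.0000]
J3: z=[0.4636, 0.8030, -0.3746] o=[0.1640, -0.4759, 0.3709] → [0.0104, 0.2318, 0.5097, 0.4636, 0.8030, -0.3746]
q̇ = J⁺·V = [-0.2190, 0.8440, -0.2980]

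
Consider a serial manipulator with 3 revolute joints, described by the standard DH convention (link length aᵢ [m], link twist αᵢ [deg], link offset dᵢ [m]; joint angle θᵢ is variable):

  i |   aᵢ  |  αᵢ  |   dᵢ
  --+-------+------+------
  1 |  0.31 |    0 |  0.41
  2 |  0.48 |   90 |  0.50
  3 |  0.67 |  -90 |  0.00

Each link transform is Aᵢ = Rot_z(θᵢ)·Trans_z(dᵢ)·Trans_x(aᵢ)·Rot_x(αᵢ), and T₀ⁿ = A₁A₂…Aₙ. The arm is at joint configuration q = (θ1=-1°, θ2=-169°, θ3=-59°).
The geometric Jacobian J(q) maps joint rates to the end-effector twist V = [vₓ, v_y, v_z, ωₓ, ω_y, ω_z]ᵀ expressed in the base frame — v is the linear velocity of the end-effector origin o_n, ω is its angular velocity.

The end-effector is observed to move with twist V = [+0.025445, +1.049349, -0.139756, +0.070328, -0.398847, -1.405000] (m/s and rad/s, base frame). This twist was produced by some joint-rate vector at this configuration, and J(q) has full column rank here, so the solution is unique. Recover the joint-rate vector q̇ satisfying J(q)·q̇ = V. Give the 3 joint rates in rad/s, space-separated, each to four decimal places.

o_n = [-0.5026, -0.1487, 0.3357]
J₁: ẑ×o_n = [0.1487, -0.5026, 0.0000], ω = ẑ
J2: z=[0.0000, 0.0000, 1.0000] o=[0.3100, -0.0054, 0.4100] → [0.1433, -0.8125, 0.0000, 0.0000, 0.0000, 1.0000]
J3: z=[-0.1736, 0.9848, 0.0000] o=[-0.1628, -0.0888, 0.9100] → [-0.5656, -0.0997, 0.3451, -0.1736, 0.9848, 0.0000]
q̇ = J⁺·V = [-0.4280, -0.9770, -0.4050]

-0.4280 -0.9770 -0.4050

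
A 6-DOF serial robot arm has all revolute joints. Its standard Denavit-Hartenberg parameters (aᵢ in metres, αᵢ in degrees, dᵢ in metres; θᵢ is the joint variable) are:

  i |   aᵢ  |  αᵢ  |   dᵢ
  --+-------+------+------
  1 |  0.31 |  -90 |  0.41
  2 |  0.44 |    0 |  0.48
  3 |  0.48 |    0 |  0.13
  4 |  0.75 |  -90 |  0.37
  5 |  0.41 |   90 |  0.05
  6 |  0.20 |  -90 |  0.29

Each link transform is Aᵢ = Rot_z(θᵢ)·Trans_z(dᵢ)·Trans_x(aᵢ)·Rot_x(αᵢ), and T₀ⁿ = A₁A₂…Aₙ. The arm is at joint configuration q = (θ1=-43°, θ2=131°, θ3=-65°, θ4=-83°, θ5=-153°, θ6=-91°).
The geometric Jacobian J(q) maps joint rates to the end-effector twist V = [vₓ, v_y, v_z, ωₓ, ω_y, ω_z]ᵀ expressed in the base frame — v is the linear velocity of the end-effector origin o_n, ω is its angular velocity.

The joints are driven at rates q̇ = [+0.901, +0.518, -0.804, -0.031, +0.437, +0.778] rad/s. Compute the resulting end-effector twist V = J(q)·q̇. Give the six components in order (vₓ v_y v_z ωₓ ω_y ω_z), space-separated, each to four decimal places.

o_n = [0.9235, 0.3779, -0.1423]
J₁: ẑ×o_n = [-0.3779, 0.9235, 0.0000], ω = ẑ
J2: z=[0.6820, 0.7314, 0.0000] o=[0.2267, -0.2114, 0.4100] → [-0.4039, 0.3766, -0.1077, 0.6820, 0.7314, 0.0000]
J3: z=[0.6820, 0.7314, 0.0000] o=[0.3430, 0.3365, 0.0779] → [-0.1610, 0.1502, -0.3963, 0.6820, 0.7314, 0.0000]
J4: z=[0.6820, 0.7314, 0.0000] o=[0.5744, 0.2984, -0.3606] → [0.1597, -0.1489, -0.2011, 0.6820, 0.7314, 0.0000]
J5: z=[0.2138, -0.1994, -0.9563] o=[1.3513, 0.0799, -0.1413] → [0.2852, 0.4093, -0.0216, 0.2138, -0.1994, -0.9563]
J6: z=[-0.9252, -0.3555, -0.1327] o=[1.2334, 0.4443, -0.2959] → [-0.0634, 0.1833, -0.0488, -0.9252, -0.3555, -0.1327]
V = J·q̇ = [-0.3499, 1.2325, 0.2217, -0.8425, -0.5956, 0.3798]

-0.3499 1.2325 0.2217 -0.8425 -0.5956 0.3798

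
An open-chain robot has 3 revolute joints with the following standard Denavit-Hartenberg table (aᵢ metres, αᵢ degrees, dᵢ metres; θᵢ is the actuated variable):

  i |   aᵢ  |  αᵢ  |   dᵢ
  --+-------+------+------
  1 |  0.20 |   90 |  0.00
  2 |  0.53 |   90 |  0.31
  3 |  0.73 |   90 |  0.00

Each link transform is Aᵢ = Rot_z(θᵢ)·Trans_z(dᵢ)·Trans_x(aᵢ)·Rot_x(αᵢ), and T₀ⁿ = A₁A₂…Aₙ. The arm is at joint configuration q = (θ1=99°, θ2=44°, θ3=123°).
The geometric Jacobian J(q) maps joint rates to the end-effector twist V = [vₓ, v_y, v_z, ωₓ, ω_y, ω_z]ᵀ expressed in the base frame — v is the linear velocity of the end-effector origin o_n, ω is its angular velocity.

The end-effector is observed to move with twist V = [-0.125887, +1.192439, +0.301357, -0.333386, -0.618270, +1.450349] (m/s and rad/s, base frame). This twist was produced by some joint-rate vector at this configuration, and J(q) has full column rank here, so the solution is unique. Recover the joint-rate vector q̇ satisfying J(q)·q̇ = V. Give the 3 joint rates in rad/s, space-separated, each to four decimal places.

0.8720 -0.4260 -0.8040

o_n = [0.8647, 0.4359, 0.0920]
J₁: ẑ×o_n = [-0.4359, 0.8647, 0.0000], ω = ẑ
J2: z=[0.9877, 0.1564, 0.0000] o=[-0.0313, 0.1975, 0.0000] → [0.0144, -0.0908, 0.0953, 0.9877, 0.1564, 0.0000]
J3: z=[-0.1087, 0.6861, -0.7193] o=[0.2153, 0.6226, 0.3682] → [-0.3238, -0.4972, -0.4253, -0.1087, 0.6861, -0.7193]
q̇ = J⁺·V = [0.8720, -0.4260, -0.8040]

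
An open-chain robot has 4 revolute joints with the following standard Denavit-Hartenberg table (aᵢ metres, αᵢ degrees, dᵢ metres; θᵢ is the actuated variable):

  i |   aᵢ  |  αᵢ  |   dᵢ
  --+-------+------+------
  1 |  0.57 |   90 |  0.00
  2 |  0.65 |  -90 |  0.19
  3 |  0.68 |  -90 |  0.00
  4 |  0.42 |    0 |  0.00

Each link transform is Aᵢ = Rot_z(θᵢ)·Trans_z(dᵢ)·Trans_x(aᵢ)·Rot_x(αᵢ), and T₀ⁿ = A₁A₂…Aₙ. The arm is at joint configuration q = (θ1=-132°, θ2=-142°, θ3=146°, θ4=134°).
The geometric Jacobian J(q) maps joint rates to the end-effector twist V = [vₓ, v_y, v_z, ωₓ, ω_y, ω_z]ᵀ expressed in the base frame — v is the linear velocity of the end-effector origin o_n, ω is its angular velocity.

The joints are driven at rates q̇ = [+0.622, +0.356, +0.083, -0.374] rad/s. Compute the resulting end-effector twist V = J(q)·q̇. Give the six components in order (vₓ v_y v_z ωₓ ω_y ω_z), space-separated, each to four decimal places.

o_n = [-0.0638, -0.1113, 0.0361]
J₁: ẑ×o_n = [0.1113, -0.0638, 0.0000], ω = ẑ
J2: z=[-0.7431, 0.6691, 0.0000] o=[-0.3814, -0.4236, 0.0000] → [0.0241, 0.0268, -0.4446, -0.7431, 0.6691, 0.0000]
J3: z=[-0.4120, -0.4575, -0.7880] o=[-0.1799, 0.0842, -0.4002] → [-0.3537, 0.0882, 0.1337, -0.4120, -0.4575, -0.7880]
J4: z=[-0.9109, 0.2273, 0.3443] o=[-0.1945, -0.5004, -0.0531] → [-0.1137, 0.1262, -0.3841, -0.9109, 0.2273, 0.3443]
V = J·q̇ = [0.0910, -0.0700, -0.0035, 0.0419, 0.1152, 0.4278]

0.0910 -0.0700 -0.0035 0.0419 0.1152 0.4278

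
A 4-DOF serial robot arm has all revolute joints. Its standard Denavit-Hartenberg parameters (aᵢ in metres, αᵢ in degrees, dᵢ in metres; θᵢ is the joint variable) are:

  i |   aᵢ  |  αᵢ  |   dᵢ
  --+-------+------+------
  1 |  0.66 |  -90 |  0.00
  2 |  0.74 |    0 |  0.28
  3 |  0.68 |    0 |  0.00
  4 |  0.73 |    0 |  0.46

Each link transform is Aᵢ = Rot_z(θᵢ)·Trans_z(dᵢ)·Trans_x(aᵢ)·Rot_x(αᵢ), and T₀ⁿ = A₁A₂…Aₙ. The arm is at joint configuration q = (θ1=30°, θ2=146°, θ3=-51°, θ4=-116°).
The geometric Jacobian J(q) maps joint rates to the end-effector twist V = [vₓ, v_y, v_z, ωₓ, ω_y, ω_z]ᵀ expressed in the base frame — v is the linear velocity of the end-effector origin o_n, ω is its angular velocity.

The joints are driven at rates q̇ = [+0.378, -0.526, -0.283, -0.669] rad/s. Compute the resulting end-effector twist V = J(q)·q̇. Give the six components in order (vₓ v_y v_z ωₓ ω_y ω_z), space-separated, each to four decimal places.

-0.0404 0.2686 0.6366 0.7390 -1.2800 0.3780

o_n = [0.2092, 0.9752, -0.8296]
J₁: ẑ×o_n = [-0.9752, 0.2092, 0.0000], ω = ẑ
J2: z=[-0.5000, 0.8660, 0.0000] o=[0.5716, 0.3300, 0.0000] → [-0.7185, -0.4148, -0.0088, -0.5000, 0.8660, 0.0000]
J3: z=[-0.5000, 0.8660, 0.0000] o=[-0.0997, 0.2657, -0.4138] → [-0.3601, -0.2079, -0.6222, -0.5000, 0.8660, 0.0000]
J4: z=[-0.5000, 0.8660, 0.0000] o=[-0.1510, 0.2361, -1.0912] → [0.2266, 0.1308, -0.6815, -0.5000, 0.8660, 0.0000]
V = J·q̇ = [-0.0404, 0.2686, 0.6366, 0.7390, -1.2800, 0.3780]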